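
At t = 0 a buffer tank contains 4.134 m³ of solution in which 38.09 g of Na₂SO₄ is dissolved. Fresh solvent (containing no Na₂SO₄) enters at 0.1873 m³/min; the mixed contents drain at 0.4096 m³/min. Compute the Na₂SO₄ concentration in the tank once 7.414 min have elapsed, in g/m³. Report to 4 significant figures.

Total volume: dV/dt = Q_in − Q_out = -0.222300 m³/min, so V(t) = 4.134 − 0.222300 t and V(7.414) = 2.48587 m³.
No Na₂SO₄ enters, so dm/dt = −Q_out · (m/V).
dm/m = −Q_out dt/(V₀ − 0.222300 t); integrating gives ln(m/m₀) = −(Q_out/(Q_in−Q_out)) ln(V/V₀).
m = m₀ (V₀/V)^(Q_out/(Q_in−Q_out)) = 38.09 × (4.134/2.48587)^(-1.84256) = 14.9212 g.
C = m/V = 14.9212/2.48587 = 6.00242 g/m³.

6.002 g/m³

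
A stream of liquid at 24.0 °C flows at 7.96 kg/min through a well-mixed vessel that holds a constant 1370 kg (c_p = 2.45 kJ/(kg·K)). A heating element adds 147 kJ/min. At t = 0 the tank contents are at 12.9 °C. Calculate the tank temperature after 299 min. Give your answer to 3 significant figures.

M c_p dT/dt = ṁ c_p (T_in − T) + Q̇.
τ = M/ṁ = 172.11 min; T_ss = T_in + Q̇/(ṁ c_p) = 24.0 + 147/(7.96·2.45) = 31.538 °C.
Solution: T(t) = T_ss + (T₀ − T_ss) e^(−t/τ).
T(299) = 31.538 + (-18.638)·e^(−299/172.11) = 31.538 + (-18.638)·0.17600 = 28.257 °C.

28.3 °C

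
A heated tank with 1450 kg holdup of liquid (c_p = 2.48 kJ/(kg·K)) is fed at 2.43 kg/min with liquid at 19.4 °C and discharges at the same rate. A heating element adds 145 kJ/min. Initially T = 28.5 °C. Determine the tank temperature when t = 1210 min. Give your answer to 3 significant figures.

M c_p dT/dt = ṁ c_p (T_in − T) + Q̇.
τ = M/ṁ = 596.71 min; T_ss = T_in + Q̇/(ṁ c_p) = 19.4 + 145/(2.43·2.48) = 43.461 °C.
T approaches T_ss exponentially: T(t) = T_ss + (T₀ − T_ss) e^(−t/τ).
T(1210) = 43.461 + (-14.961)·e^(−1210/596.71) = 43.461 + (-14.961)·0.13163 = 41.492 °C.

41.5 °C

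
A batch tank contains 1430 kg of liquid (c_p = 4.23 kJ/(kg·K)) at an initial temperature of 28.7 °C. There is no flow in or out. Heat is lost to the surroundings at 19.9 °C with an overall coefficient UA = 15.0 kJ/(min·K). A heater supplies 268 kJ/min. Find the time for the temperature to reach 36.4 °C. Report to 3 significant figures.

763 min

Lumped-capacitance energy balance: M c_p dT/dt = UA(T_amb − T) + Q̇.
τ = M c_p/UA = 403.26 min; T_ss = T_amb + Q̇/UA = 19.9 + 268/15.0 = 37.767 °C.
T(t) = T_ss + (T₀ − T_ss)e^(−t/τ); set T = 36.4:
t = −τ ln[(T − T_ss)/(T₀ − T_ss)] = −403.26 · ln(0.15074) = 763.06 min.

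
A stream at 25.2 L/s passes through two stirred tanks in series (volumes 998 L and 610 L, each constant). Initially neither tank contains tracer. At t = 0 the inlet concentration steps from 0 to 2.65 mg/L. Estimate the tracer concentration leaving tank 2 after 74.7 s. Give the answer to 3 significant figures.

Species balance on tank i: dCᵢ/dt = (Cᵢ₋₁ − Cᵢ)/τᵢ with τᵢ = Vᵢ/Q.
τ₁ = 998/25.2 = 39.603 s; τ₂ = 610/25.2 = 24.206 s.
Tank 1: C₁ = C_in(1 − e^(−t/τ₁)). Tank 2 (τ₁ ≠ τ₂): C₂ = C_in[1 − (τ₁ e^(−t/τ₁) − τ₂ e^(−t/τ₂))/(τ₁ − τ₂)].
At t = 74.7: e^(−t/τ₁) = 0.15165, e^(−t/τ₂) = 0.045686.
C₂ = 2.65·[1 − (39.603·0.15165 − 24.206·0.045686)/(15.397)] = 2.65·0.68177 = 1.8067 mg/L.

1.81 mg/L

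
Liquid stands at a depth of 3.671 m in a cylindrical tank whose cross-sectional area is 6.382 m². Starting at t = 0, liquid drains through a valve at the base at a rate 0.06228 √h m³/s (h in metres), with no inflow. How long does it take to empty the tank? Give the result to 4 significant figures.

392.7 s

With no inflow, A dh/dt = −0.06228 √h.
Separate and integrate: 2(√h − √h₀) = −(0.06228/A) t.
Tank is empty when √h = 0: t_empty = 2A√h₀/0.06228.
t_empty = 2·6.382·√3.671/0.06228 = 12.7640·1.91599/0.06228 = 392.672 s.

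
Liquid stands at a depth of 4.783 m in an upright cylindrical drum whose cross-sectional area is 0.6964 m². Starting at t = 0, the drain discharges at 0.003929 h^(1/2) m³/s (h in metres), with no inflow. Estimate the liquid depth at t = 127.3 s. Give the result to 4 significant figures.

A dh/dt = −Q_out = −0.003929 √h.
∫ h^(−1/2) dh = −(0.003929/A) ∫ dt, giving 2√h = 2√h₀ − (0.003929/A) t.
√h = √4.783 − 0.003929·127.3/(2·0.6964) = 2.18701 − 0.359105 = 1.82790.
h = 1.82790² = 3.34123 m.

3.341 m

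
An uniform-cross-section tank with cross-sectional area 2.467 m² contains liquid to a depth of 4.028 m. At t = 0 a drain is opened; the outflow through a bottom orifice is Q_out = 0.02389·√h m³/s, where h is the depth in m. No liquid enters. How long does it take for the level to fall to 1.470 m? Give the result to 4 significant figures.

164.1 s

A dh/dt = −Q_out = −0.02389 √h.
This is separable: 2 d(√h)/dt = −0.02389/A, so √h = √h₀ − (0.02389/(2A)) t.
t = 2A(√h₀ − √h)/0.02389 = 2·2.467·(√4.028 − √1.470)/0.02389
  = 4.93400 × (2.00699 − 1.21244) / 0.02389 = 164.099 s.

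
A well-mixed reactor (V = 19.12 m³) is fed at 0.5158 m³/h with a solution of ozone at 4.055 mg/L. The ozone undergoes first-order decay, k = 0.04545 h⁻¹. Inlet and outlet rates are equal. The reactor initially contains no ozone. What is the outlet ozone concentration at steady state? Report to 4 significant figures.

1.510 mg/L

V dC/dt = Q(C_in − C) − k V C.
Steady state (dC/dt = 0): C_ss = Q C_in/(Q + kV) = C_in/(1 + kV/Q).
C_ss = 0.5158·4.055/(0.5158 + 0.04545·19.12) = 2.09157/1.38480 = 1.51037 mg/L.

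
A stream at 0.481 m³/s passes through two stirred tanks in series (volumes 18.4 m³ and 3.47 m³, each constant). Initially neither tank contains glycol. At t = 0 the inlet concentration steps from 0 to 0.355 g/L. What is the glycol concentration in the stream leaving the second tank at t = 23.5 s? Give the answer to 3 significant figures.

0.121 g/L

Time constants: τᵢ = Vᵢ/Q for each well-mixed tank.
τ₁ = 18.4/0.481 = 38.254 s; τ₂ = 3.47/0.481 = 7.2141 s.
Tank 1: C₁ = C_in(1 − e^(−t/τ₁)). Tank 2 (τ₁ ≠ τ₂): C₂ = C_in[1 − (τ₁ e^(−t/τ₁) − τ₂ e^(−t/τ₂))/(τ₁ − τ₂)].
At t = 23.5: e^(−t/τ₁) = 0.54101, e^(−t/τ₂) = 0.038485.
C₂ = 0.355·[1 − (38.254·0.54101 − 7.2141·0.038485)/(31.040)] = 0.355·0.34220 = 0.12148 g/L.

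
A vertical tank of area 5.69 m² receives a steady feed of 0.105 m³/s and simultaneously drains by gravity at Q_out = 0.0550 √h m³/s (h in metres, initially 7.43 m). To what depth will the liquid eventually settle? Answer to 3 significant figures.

3.64 m

A dh/dt = Q_in − 0.0550 √h. Steady state requires inflow = outflow:
Q_in = 0.0550 √h_ss ⇒ √h_ss = 0.105/0.0550 = 1.9091.
h_ss = 1.9091² = 3.6446 m. (Since h₀ = 7.43 m > h_ss, the level will fall toward this value.)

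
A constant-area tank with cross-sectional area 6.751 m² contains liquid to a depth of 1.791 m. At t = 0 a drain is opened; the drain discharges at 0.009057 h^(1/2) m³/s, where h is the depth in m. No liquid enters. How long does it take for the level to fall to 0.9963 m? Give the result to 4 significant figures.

507.1 s

A dh/dt = −Q_out = −0.009057 √h.
This is separable: 2 d(√h)/dt = −0.009057/A, so √h = √h₀ − (0.009057/(2A)) t.
t = 2A(√h₀ − √h)/0.009057 = 2·6.751·(√1.791 − √0.9963)/0.009057
  = 13.5020 × (1.33828 − 0.998148) / 0.009057 = 507.065 s.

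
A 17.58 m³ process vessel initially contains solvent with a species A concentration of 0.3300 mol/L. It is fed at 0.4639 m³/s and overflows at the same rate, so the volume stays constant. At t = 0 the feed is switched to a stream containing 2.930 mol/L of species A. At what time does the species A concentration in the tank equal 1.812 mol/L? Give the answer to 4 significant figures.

31.98 s

Species balance: V dC/dt = Q(C_in − C) ⇒ τ = V/Q = 37.8961 s.
C(t) = C_in + (C₀ − C_in) e^(−t/τ). Set C = 1.812 and solve for t:
e^(−t/τ) = (C − C_in)/(C₀ − C_in) = (1.812 − 2.930)/(0.3300 − 2.930) = 0.430000
t = −τ ln(…) = 37.8961 × 0.843970 = 31.9832 s.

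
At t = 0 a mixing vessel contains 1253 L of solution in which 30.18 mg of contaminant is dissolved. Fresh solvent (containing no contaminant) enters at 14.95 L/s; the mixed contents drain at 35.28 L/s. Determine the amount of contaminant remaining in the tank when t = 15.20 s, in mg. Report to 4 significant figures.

18.46 mg

Let m(t) be the amount of contaminant. Volume: V(t) = V₀ + (Q_in − Q_out) t = 1253 − 20.3300 t; V(15.20) = 943.984 L.
Species balance (pure solvent in): dm/dt = −Q_out · m/V(t).
dm/m = −Q_out dt/(V₀ − 20.3300 t); integrating gives ln(m/m₀) = −(Q_out/(Q_in−Q_out)) ln(V/V₀).
m = m₀ (V₀/V)^(Q_out/(Q_in−Q_out)) = 30.18 × (1253/943.984)^(-1.73537) = 18.4626 mg.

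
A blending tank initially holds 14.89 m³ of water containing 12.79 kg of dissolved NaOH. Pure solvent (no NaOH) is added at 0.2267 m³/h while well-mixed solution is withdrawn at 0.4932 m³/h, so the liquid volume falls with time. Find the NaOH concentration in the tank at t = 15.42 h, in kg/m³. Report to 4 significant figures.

0.6526 kg/m³

Total volume: dV/dt = Q_in − Q_out = -0.266500 m³/h, so V(t) = 14.89 − 0.266500 t and V(15.42) = 10.7806 m³.
Species balance (pure solvent in): dm/dt = −Q_out · m/V(t).
Separate: dm/m = −Q_out dt/V(t) ⇒ ln(m/m₀) = −(Q_out/(Q_in−Q_out)) ln(V/V₀).
m = m₀ (V₀/V)^(Q_out/(Q_in−Q_out)) = 12.79 × (14.89/10.7806)^(-1.85066) = 7.03575 kg.
C = m/V = 7.03575/10.7806 = 0.652633 kg/m³.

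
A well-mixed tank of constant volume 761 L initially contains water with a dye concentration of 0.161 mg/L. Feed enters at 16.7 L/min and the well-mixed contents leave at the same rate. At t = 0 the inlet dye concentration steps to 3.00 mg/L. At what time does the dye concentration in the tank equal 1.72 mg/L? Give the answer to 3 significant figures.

36.3 min

Species balance: V dC/dt = Q(C_in − C) ⇒ τ = V/Q = 45.569 min.
C(t) = C_in + (C₀ − C_in) e^(−t/τ). Set C = 1.72 and solve for t:
e^(−t/τ) = (C − C_in)/(C₀ − C_in) = (1.72 − 3.00)/(0.161 − 3.00) = 0.45086
t = −τ ln(…) = 45.569 × 0.79659 = 36.300 min.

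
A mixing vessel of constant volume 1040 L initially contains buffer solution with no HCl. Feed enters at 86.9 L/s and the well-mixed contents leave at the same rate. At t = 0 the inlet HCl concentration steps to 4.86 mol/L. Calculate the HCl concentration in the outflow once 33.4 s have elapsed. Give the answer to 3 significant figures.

4.56 mol/L

Transient balance on the dissolved component: V dC/dt = Q(C_in − C).
Time constant τ = V/Q = 1040/86.9 = 11.968 s.
This is linear first-order; C(t) = C_in + (C₀ − C_in) e^(−t/τ).
C(33.4) = 4.86 + (0 − 4.86)·e^(−33.4/11.968) = 4.86 + (-4.8600)·0.061370 = 4.5617 mol/L.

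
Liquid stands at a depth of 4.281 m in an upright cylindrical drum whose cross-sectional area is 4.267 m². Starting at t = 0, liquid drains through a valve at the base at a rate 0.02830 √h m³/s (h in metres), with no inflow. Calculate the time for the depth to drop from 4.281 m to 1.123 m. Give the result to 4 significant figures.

Volume balance on the tank: A dh/dt = −0.02830 √h.
Separate and integrate: 2(√h − √h₀) = −(0.02830/A) t.
t = 2A(√h₀ − √h)/0.02830 = 2·4.267·(√4.281 − √1.123)/0.02830
  = 8.53400 × (2.06906 − 1.05972) / 0.02830 = 304.372 s.

304.4 s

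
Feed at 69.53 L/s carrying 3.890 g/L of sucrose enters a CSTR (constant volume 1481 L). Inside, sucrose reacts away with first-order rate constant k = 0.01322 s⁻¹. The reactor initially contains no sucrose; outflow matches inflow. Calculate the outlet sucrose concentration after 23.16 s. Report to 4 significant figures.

Accumulation = in − out − consumed: V dC/dt = Q C_in − Q C − k V C.
dC/dt = (Q/V) C_in − (Q/V + k) C; effective rate a = Q/V + k = 0.0469480 + 0.01322 = 0.0601680 s⁻¹.
C_ss = Q C_in/(Q + kV) = 3.03530 g/L; C(t) = C_ss + (C₀ − C_ss) e^(−a t).
C(23.16) = 3.03530 + (-3.03530)·e^(−0.0601680·23.16) = 3.03530 + (-3.03530)·0.248207 = 2.28191 g/L.

2.282 g/L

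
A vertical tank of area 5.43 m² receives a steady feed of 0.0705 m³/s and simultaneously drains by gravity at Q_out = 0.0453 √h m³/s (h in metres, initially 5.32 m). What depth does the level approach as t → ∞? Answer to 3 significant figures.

Accumulation of liquid (constant cross-section A): A dh/dt = Q_in − 0.0453 √h. At steady state dh/dt = 0:
Q_in = 0.0453 √h_ss ⇒ √h_ss = 0.0705/0.0453 = 1.5563.
h_ss = 1.5563² = 2.4220 m. (Since h₀ = 5.32 m > h_ss, the level will fall toward this value.)

2.42 m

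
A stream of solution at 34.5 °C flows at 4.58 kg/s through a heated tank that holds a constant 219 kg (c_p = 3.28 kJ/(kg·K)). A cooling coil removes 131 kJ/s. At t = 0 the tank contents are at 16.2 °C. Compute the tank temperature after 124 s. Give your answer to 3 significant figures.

M c_p dT/dt = ṁ c_p (T_in − T) − Q̇.
Rearrange: dT/dt = (T_ss − T)/τ with τ = M/ṁ = 47.817 s and T_ss = T_in − Q̇/(ṁ c_p) = 25.780 °C.
T approaches T_ss exponentially: T(t) = T_ss + (T₀ − T_ss) e^(−t/τ).
T(124) = 25.780 + (-9.5797)·e^(−124/47.817) = 25.780 + (-9.5797)·0.074777 = 25.063 °C.

25.1 °C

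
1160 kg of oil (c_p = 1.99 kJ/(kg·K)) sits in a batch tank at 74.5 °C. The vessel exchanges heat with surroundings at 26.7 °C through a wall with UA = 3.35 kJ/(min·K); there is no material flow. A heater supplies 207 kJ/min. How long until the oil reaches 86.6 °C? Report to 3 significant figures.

Lumped-capacitance energy balance: M c_p dT/dt = UA(T_amb − T) + Q̇.
τ = M c_p/UA = 689.07 min; T_ss = T_amb + Q̇/UA = 26.7 + 207/3.35 = 88.491 °C.
T(t) = T_ss + (T₀ − T_ss)e^(−t/τ); set T = 86.6:
t = −τ ln[(T − T_ss)/(T₀ − T_ss)] = −689.07 · ln(0.13516) = 1379.0 min.

1380 min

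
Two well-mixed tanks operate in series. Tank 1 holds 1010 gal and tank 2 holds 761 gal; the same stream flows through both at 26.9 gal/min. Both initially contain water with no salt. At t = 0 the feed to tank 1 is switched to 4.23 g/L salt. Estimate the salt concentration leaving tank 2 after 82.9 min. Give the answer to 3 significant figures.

3.03 g/L

Each tank obeys Vᵢ dCᵢ/dt = Q(Cᵢ₋₁ − Cᵢ), so τᵢ = Vᵢ/Q.
τ₁ = 1010/26.9 = 37.546 min; τ₂ = 761/26.9 = 28.290 min.
Tank 1: C₁ = C_in(1 − e^(−t/τ₁)). Tank 2 (τ₁ ≠ τ₂): C₂ = C_in[1 − (τ₁ e^(−t/τ₁) − τ₂ e^(−t/τ₂))/(τ₁ − τ₂)].
At t = 82.9: e^(−t/τ₁) = 0.10993, e^(−t/τ₂) = 0.053377.
C₂ = 4.23·[1 − (37.546·0.10993 − 28.290·0.053377)/(9.2565)] = 4.23·0.71724 = 3.0339 g/L.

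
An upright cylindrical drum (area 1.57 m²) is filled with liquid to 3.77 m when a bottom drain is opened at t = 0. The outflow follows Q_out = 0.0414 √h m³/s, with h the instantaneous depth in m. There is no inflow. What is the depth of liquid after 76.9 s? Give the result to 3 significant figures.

0.861 m

A dh/dt = −Q_out = −0.0414 √h.
This is separable: 2 d(√h)/dt = −0.0414/A, so √h = √h₀ − (0.0414/(2A)) t.
√h = √3.77 − 0.0414·76.9/(2·1.57) = 1.9416 − 1.0139 = 0.92774.
h = 0.92774² = 0.86071 m.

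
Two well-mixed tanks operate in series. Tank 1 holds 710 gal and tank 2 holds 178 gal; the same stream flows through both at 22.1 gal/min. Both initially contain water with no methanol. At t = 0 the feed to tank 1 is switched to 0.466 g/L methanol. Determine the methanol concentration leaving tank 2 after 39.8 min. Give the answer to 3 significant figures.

Time constants: τᵢ = Vᵢ/Q for each well-mixed tank.
τ₁ = 710/22.1 = 32.127 min; τ₂ = 178/22.1 = 8.0543 min.
Solving the cascade with C₁(0)=C₂(0)=0 gives C₂(t) = C_in[1 − (τ₁ e^(−t/τ₁) − τ₂ e^(−t/τ₂))/(τ₁ − τ₂)].
At t = 39.8: e^(−t/τ₁) = 0.28972, e^(−t/τ₂) = 0.0071442.
C₂ = 0.466·[1 − (32.127·0.28972 − 8.0543·0.0071442)/(24.072)] = 0.466·0.61574 = 0.28693 g/L.

0.287 g/L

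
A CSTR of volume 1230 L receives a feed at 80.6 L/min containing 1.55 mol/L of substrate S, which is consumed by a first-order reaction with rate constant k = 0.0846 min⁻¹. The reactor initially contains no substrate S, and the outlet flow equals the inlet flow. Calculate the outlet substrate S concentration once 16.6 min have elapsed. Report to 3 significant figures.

Species balance: V dC/dt = Q C_in − Q C − k V C.
dC/dt = (Q/V) C_in − (Q/V + k) C; effective rate a = Q/V + k = 0.065528 + 0.0846 = 0.15013 min⁻¹.
C_ss = Q C_in/(Q + kV) = 0.67655 mol/L; C(t) = C_ss + (C₀ − C_ss) e^(−a t).
C(16.6) = 0.67655 + (-0.67655)·e^(−0.15013·16.6) = 0.67655 + (-0.67655)·0.082733 = 0.62057 mol/L.

0.621 mol/L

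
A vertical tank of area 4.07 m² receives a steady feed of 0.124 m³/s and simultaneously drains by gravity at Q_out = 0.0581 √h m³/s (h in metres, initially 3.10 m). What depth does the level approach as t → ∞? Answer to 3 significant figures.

4.56 m

Mass balance (ρ constant): A dh/dt = Q_in − 0.0581 √h. At steady state dh/dt = 0:
Q_in = 0.0581 √h_ss ⇒ √h_ss = 0.124/0.0581 = 2.1343.
h_ss = 2.1343² = 4.5550 m. (Since h₀ = 3.10 m < h_ss, the level will rise toward this value.)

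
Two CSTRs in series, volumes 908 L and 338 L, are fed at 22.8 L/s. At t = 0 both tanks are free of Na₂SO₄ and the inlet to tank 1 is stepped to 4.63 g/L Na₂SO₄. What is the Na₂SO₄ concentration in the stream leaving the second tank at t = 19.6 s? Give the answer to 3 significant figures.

Time constants: τᵢ = Vᵢ/Q for each well-mixed tank.
τ₁ = 908/22.8 = 39.825 s; τ₂ = 338/22.8 = 14.825 s.
Tank 1: C₁ = C_in(1 − e^(−t/τ₁)). Tank 2 (τ₁ ≠ τ₂): C₂ = C_in[1 − (τ₁ e^(−t/τ₁) − τ₂ e^(−t/τ₂))/(τ₁ − τ₂)].
At t = 19.6: e^(−t/τ₁) = 0.61131, e^(−t/τ₂) = 0.26657.
C₂ = 4.63·[1 − (39.825·0.61131 − 14.825·0.26657)/(25.000)] = 4.63·0.18427 = 0.85317 g/L.

0.853 g/L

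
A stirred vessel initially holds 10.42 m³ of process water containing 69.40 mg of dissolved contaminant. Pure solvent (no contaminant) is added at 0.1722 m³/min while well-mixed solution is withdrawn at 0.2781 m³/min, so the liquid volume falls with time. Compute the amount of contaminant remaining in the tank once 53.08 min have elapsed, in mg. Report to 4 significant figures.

9.059 mg

Total volume: dV/dt = Q_in − Q_out = -0.105900 m³/min, so V(t) = 10.42 − 0.105900 t and V(53.08) = 4.79883 m³.
No contaminant enters, so dm/dt = −Q_out · (m/V).
dm/m = −Q_out dt/(V₀ − 0.105900 t); integrating gives ln(m/m₀) = −(Q_out/(Q_in−Q_out)) ln(V/V₀).
m = m₀ (V₀/V)^(Q_out/(Q_in−Q_out)) = 69.40 × (10.42/4.79883)^(-2.62606) = 9.05897 mg.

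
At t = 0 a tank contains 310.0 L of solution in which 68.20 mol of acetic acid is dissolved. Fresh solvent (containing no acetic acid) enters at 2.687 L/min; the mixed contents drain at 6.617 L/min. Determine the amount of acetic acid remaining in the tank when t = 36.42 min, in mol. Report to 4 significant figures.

24.04 mol

Total volume: dV/dt = Q_in − Q_out = -3.93000 L/min, so V(t) = 310.0 − 3.93000 t and V(36.42) = 166.869 L.
No acetic acid enters, so dm/dt = −Q_out · (m/V).
dm/m = −Q_out dt/(V₀ − 3.93000 t); integrating gives ln(m/m₀) = −(Q_out/(Q_in−Q_out)) ln(V/V₀).
m = m₀ (V₀/V)^(Q_out/(Q_in−Q_out)) = 68.20 × (310.0/166.869)^(-1.68372) = 24.0376 mol.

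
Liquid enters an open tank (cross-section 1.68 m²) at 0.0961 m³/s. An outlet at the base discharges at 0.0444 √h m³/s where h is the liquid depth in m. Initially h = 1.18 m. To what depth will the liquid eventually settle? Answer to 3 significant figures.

A dh/dt = Q_in − 0.0444 √h. Steady state requires inflow = outflow:
Q_in = 0.0444 √h_ss ⇒ √h_ss = 0.0961/0.0444 = 2.1644.
h_ss = 2.1644² = 4.6847 m. (Since h₀ = 1.18 m < h_ss, the level will rise toward this value.)

4.68 m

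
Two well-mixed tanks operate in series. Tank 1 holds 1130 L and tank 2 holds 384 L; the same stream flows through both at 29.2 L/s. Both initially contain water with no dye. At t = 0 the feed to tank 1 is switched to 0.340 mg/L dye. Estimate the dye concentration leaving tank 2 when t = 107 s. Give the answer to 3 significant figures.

0.308 mg/L

Species balance on tank i: dCᵢ/dt = (Cᵢ₋₁ − Cᵢ)/τᵢ with τᵢ = Vᵢ/Q.
τ₁ = 1130/29.2 = 38.699 s; τ₂ = 384/29.2 = 13.151 s.
Tank 1: C₁ = C_in(1 − e^(−t/τ₁)). Tank 2 (τ₁ ≠ τ₂): C₂ = C_in[1 − (τ₁ e^(−t/τ₁) − τ₂ e^(−t/τ₂))/(τ₁ − τ₂)].
At t = 107: e^(−t/τ₁) = 0.062979, e^(−t/τ₂) = 0.00029267.
C₂ = 0.340·[1 − (38.699·0.062979 − 13.151·0.00029267)/(25.548)] = 0.340·0.90475 = 0.30762 mg/L.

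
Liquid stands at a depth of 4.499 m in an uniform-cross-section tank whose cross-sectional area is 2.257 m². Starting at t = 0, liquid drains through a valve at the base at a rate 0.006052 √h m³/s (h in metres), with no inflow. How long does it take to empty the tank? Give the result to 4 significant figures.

1582 s

With no inflow, A dh/dt = −0.006052 √h.
Separate and integrate: 2(√h − √h₀) = −(0.006052/A) t.
Set h = 0: 2√h₀ = (0.006052/A) t_empty ⇒ t_empty = 2A√h₀/0.006052.
t_empty = 2·2.257·√4.499/0.006052 = 4.51400·2.12108/0.006052 = 1582.05 s.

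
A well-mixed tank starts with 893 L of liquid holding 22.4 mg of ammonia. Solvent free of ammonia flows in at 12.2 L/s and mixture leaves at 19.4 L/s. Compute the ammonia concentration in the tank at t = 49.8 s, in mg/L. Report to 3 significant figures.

Total volume: dV/dt = Q_in − Q_out = -7.2000 L/s, so V(t) = 893 − 7.2000 t and V(49.8) = 534.44 L.
Solute balance: dm/dt = 0 − Q_out C = −Q_out m/V(t).
Separate: dm/m = −Q_out dt/V(t) ⇒ ln(m/m₀) = −(Q_out/(Q_in−Q_out)) ln(V/V₀).
m = m₀ (V₀/V)^(Q_out/(Q_in−Q_out)) = 22.4 × (893/534.44)^(-2.6944) = 5.6171 mg.
C = m/V = 5.6171/534.44 = 0.010510 mg/L.

0.0105 mg/L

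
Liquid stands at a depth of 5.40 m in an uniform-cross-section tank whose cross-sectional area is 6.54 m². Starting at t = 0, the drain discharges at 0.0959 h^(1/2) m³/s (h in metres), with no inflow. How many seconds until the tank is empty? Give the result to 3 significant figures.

Mass balance (ρ constant): A dh/dt = −0.0959 √h.
This is separable: 2 d(√h)/dt = −0.0959/A, so √h = √h₀ − (0.0959/(2A)) t.
Tank is empty when √h = 0: t_empty = 2A√h₀/0.0959.
t_empty = 2·6.54·√5.40/0.0959 = 13.080·2.3238/0.0959 = 316.95 s.

317 s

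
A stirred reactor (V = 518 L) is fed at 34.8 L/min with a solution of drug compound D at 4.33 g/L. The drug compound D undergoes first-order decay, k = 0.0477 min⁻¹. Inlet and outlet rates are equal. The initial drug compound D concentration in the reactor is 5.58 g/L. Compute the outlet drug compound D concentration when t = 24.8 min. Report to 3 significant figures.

2.71 g/L

Accumulation = in − out − consumed: V dC/dt = Q C_in − Q C − k V C.
dC/dt = (Q/V) C_in − (Q/V + k) C; effective rate a = Q/V + k = 0.067181 + 0.0477 = 0.11488 min⁻¹.
C_ss = Q C_in/(Q + kV) = 2.5321 g/L; C(t) = C_ss + (C₀ − C_ss) e^(−a t).
C(24.8) = 2.5321 + (3.0479)·e^(−0.11488·24.8) = 2.5321 + (3.0479)·0.057899 = 2.7086 g/L.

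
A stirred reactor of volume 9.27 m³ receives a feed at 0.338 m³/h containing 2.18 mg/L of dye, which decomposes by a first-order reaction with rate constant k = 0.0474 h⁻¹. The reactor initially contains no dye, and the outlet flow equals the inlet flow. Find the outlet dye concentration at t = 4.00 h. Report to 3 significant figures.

0.270 mg/L

Accumulation = in − out − consumed: V dC/dt = Q C_in − Q C − k V C.
This is linear with rate a = Q/V + k = 0.083862 h⁻¹.
C_ss = Q C_in/(Q + kV) = 0.94783 mg/L; C(t) = C_ss + (C₀ − C_ss) e^(−a t).
C(4.00) = 0.94783 + (-0.94783)·e^(−0.083862·4.00) = 0.94783 + (-0.94783)·0.71502 = 0.27011 mg/L.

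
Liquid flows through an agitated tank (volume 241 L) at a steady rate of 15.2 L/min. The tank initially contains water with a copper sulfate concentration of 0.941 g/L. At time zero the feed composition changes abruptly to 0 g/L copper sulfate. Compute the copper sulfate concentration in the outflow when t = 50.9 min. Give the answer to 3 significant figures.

0.0380 g/L

Species balance on the tank: V dC/dt = Q(C_in − C).
Time constant τ = V/Q = 241/15.2 = 15.855 min.
C approaches C_in exponentially: C(t) = C_in + (C₀ − C_in) e^(−t/τ).
C(50.9) = 0 + (0.941 − 0)·e^(−50.9/15.855) = 0 + (0.94100)·0.040345 = 0.037965 g/L.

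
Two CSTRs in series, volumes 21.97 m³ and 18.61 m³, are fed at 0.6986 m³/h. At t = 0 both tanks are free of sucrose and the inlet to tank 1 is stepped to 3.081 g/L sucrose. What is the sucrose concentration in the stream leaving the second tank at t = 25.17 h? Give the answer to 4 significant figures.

0.6658 g/L

Species balance on tank i: dCᵢ/dt = (Cᵢ₋₁ − Cᵢ)/τᵢ with τᵢ = Vᵢ/Q.
τ₁ = 21.97/0.6986 = 31.4486 h; τ₂ = 18.61/0.6986 = 26.6390 h.
Tank 1: C₁ = C_in(1 − e^(−t/τ₁)). Tank 2 (τ₁ ≠ τ₂): C₂ = C_in[1 − (τ₁ e^(−t/τ₁) − τ₂ e^(−t/τ₂))/(τ₁ − τ₂)].
At t = 25.17: e^(−t/τ₁) = 0.449170, e^(−t/τ₂) = 0.388736.
C₂ = 3.081·[1 − (31.4486·0.449170 − 26.6390·0.388736)/(4.80962)] = 3.081·0.216102 = 0.665809 g/L.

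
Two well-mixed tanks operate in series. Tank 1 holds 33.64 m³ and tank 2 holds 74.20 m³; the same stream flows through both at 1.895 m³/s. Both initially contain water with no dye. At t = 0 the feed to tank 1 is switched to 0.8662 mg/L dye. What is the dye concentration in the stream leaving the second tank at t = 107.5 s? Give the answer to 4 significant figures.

Each tank obeys Vᵢ dCᵢ/dt = Q(Cᵢ₋₁ − Cᵢ), so τᵢ = Vᵢ/Q.
τ₁ = 33.64/1.895 = 17.7520 s; τ₂ = 74.20/1.895 = 39.1557 s.
Solving the cascade with C₁(0)=C₂(0)=0 gives C₂(t) = C_in[1 − (τ₁ e^(−t/τ₁) − τ₂ e^(−t/τ₂))/(τ₁ − τ₂)].
At t = 107.5: e^(−t/τ₁) = 0.00234455, e^(−t/τ₂) = 0.0642193.
C₂ = 0.8662·[1 − (17.7520·0.00234455 − 39.1557·0.0642193)/(-21.4037)] = 0.8662·0.884462 = 0.766121 mg/L.

0.7661 mg/L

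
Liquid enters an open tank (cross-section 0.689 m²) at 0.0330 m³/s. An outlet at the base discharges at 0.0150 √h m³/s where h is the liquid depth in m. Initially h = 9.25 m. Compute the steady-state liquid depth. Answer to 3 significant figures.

Level balance: A dh/dt = 0.0330 − 0.0150 √h. Setting dh/dt = 0:
Q_in = 0.0150 √h_ss ⇒ √h_ss = 0.0330/0.0150 = 2.2000.
h_ss = 2.2000² = 4.8400 m. (Since h₀ = 9.25 m > h_ss, the level will fall toward this value.)

4.84 m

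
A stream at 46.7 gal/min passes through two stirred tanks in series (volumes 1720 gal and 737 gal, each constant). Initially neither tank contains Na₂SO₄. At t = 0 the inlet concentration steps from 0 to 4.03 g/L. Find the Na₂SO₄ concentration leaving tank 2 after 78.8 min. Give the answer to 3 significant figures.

Each tank obeys Vᵢ dCᵢ/dt = Q(Cᵢ₋₁ − Cᵢ), so τᵢ = Vᵢ/Q.
τ₁ = 1720/46.7 = 36.831 min; τ₂ = 737/46.7 = 15.782 min.
Tank 1: C₁ = C_in(1 − e^(−t/τ₁)). Tank 2 (τ₁ ≠ τ₂): C₂ = C_in[1 − (τ₁ e^(−t/τ₁) − τ₂ e^(−t/τ₂))/(τ₁ − τ₂)].
At t = 78.8: e^(−t/τ₁) = 0.11771, e^(−t/τ₂) = 0.0067842.
C₂ = 4.03·[1 − (36.831·0.11771 − 15.782·0.0067842)/(21.049)] = 4.03·0.79912 = 3.2205 g/L.

3.22 g/L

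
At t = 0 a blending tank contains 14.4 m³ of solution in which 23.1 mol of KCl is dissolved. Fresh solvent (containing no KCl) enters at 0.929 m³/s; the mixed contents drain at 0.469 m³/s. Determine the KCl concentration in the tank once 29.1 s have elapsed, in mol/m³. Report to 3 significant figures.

Let m(t) be the amount of KCl. Volume: V(t) = V₀ + (Q_in − Q_out) t = 14.4 + 0.46000 t; V(29.1) = 27.786 m³.
Species balance (pure solvent in): dm/dt = −Q_out · m/V(t).
Separate: dm/m = −Q_out dt/V(t) ⇒ ln(m/m₀) = −(Q_out/(Q_in−Q_out)) ln(V/V₀).
m = m₀ (V₀/V)^(Q_out/(Q_in−Q_out)) = 23.1 × (14.4/27.786)^(1.0196) = 11.819 mol.
C = m/V = 11.819/27.786 = 0.42534 mol/m³.

0.425 mol/m³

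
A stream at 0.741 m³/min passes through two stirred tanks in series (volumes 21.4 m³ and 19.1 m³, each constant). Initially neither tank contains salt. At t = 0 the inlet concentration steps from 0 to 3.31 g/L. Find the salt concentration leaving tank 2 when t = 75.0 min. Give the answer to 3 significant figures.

Time constants: τᵢ = Vᵢ/Q for each well-mixed tank.
τ₁ = 21.4/0.741 = 28.880 min; τ₂ = 19.1/0.741 = 25.776 min.
Solving the cascade with C₁(0)=C₂(0)=0 gives C₂(t) = C_in[1 − (τ₁ e^(−t/τ₁) − τ₂ e^(−t/τ₂))/(τ₁ − τ₂)].
At t = 75.0: e^(−t/τ₁) = 0.074500, e^(−t/τ₂) = 0.054493.
C₂ = 3.31·[1 − (28.880·0.074500 − 25.776·0.054493)/(3.1039)] = 3.31·0.75936 = 2.5135 g/L.

2.51 g/L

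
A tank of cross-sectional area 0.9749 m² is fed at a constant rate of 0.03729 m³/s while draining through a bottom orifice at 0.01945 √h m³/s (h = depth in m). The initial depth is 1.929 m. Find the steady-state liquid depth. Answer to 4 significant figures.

3.676 m

A dh/dt = Q_in − 0.01945 √h. Steady state requires inflow = outflow:
Q_in = 0.01945 √h_ss ⇒ √h_ss = 0.03729/0.01945 = 1.91722.
h_ss = 1.91722² = 3.67575 m. (Since h₀ = 1.929 m < h_ss, the level will rise toward this value.)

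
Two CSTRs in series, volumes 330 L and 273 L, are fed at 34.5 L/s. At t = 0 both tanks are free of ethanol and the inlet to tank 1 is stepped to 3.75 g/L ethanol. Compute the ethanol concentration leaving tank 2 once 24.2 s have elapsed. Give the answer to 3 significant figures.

2.86 g/L

Each tank obeys Vᵢ dCᵢ/dt = Q(Cᵢ₋₁ − Cᵢ), so τᵢ = Vᵢ/Q.
τ₁ = 330/34.5 = 9.5652 s; τ₂ = 273/34.5 = 7.9130 s.
Tank 1: C₁ = C_in(1 − e^(−t/τ₁)). Tank 2 (τ₁ ≠ τ₂): C₂ = C_in[1 − (τ₁ e^(−t/τ₁) − τ₂ e^(−t/τ₂))/(τ₁ − τ₂)].
At t = 24.2: e^(−t/τ₁) = 0.079659, e^(−t/τ₂) = 0.046970.
C₂ = 3.75·[1 − (9.5652·0.079659 − 7.9130·0.046970)/(1.6522)] = 3.75·0.76378 = 2.8642 g/L.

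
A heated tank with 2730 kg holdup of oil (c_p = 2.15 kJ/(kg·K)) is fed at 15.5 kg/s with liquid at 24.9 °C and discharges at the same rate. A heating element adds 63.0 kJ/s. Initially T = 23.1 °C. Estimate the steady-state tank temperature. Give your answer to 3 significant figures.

26.8 °C

Heat balance on the well-mixed liquid: M c_p dT/dt = ṁ c_p (T_in − T) + 63.0.
At steady state dT/dt = 0 ⇒ T_ss = T_in + Q̇/(ṁ c_p) = 24.9 + 63.0/(15.5·2.15) = 26.790 °C.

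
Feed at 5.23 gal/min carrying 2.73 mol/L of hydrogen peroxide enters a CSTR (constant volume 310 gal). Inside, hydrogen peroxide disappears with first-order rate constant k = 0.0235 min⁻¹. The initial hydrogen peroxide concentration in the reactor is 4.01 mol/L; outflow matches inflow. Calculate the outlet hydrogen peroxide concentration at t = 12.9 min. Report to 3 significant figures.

2.85 mol/L

V dC/dt = Q(C_in − C) − k V C.
This is linear with rate a = Q/V + k = 0.040371 min⁻¹.
C_ss = Q C_in/(Q + kV) = 1.1409 mol/L; C(t) = C_ss + (C₀ − C_ss) e^(−a t).
C(12.9) = 1.1409 + (2.8691)·e^(−0.040371·12.9) = 1.1409 + (2.8691)·0.59405 = 2.8453 mol/L.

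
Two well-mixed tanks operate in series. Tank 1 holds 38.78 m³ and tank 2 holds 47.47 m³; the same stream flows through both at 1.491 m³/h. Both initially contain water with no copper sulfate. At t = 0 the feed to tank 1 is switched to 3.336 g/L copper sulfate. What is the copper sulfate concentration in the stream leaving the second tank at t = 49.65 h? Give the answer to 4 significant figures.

1.711 g/L

Species balance on tank i: dCᵢ/dt = (Cᵢ₋₁ − Cᵢ)/τᵢ with τᵢ = Vᵢ/Q.
τ₁ = 38.78/1.491 = 26.0094 h; τ₂ = 47.47/1.491 = 31.8377 h.
Tank 1: C₁ = C_in(1 − e^(−t/τ₁)). Tank 2 (τ₁ ≠ τ₂): C₂ = C_in[1 − (τ₁ e^(−t/τ₁) − τ₂ e^(−t/τ₂))/(τ₁ − τ₂)].
At t = 49.65: e^(−t/τ₁) = 0.148240, e^(−t/τ₂) = 0.210247.
C₂ = 3.336·[1 − (26.0094·0.148240 − 31.8377·0.210247)/(-5.82830)] = 3.336·0.513038 = 1.71150 g/L.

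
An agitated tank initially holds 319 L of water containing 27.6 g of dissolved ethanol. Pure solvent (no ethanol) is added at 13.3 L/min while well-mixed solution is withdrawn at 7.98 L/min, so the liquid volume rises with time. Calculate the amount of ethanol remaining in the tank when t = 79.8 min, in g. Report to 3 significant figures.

Total volume: dV/dt = Q_in − Q_out = 5.3200 L/min, so V(t) = 319 + 5.3200 t and V(79.8) = 743.54 L.
Solute balance: dm/dt = 0 − Q_out C = −Q_out m/V(t).
Separate: dm/m = −Q_out dt/V(t) ⇒ ln(m/m₀) = −(Q_out/(Q_in−Q_out)) ln(V/V₀).
m = m₀ (V₀/V)^(Q_out/(Q_in−Q_out)) = 27.6 × (319/743.54)^(1.5000) = 7.7561 g.

7.76 g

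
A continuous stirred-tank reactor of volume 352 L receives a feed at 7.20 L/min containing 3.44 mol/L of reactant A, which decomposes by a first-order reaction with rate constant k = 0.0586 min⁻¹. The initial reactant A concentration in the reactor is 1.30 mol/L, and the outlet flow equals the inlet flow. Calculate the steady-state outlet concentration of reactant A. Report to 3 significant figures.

V dC/dt = Q(C_in − C) − k V C.
Steady state (dC/dt = 0): C_ss = Q C_in/(Q + kV) = C_in/(1 + kV/Q).
C_ss = 7.20·3.44/(7.20 + 0.0586·352) = 24.768/27.827 = 0.89006 mol/L.

0.890 mol/L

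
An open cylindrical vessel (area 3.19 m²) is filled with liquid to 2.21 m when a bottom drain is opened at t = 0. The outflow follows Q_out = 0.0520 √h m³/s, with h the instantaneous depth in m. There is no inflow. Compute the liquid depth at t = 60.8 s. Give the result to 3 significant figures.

0.982 m

Volume balance on the tank: A dh/dt = −0.0520 √h.
Separate and integrate: 2(√h − √h₀) = −(0.0520/A) t.
√h = √2.21 − 0.0520·60.8/(2·3.19) = 1.4866 − 0.49555 = 0.99106.
h = 0.99106² = 0.98220 m.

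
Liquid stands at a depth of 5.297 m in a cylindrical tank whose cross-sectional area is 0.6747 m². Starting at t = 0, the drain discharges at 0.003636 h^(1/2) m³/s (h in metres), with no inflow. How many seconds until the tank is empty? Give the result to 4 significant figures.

854.1 s

With no inflow, A dh/dt = −0.003636 √h.
Separate and integrate: 2(√h − √h₀) = −(0.003636/A) t.
Set h = 0: 2√h₀ = (0.003636/A) t_empty ⇒ t_empty = 2A√h₀/0.003636.
t_empty = 2·0.6747·√5.297/0.003636 = 1.34940·2.30152/0.003636 = 854.145 s.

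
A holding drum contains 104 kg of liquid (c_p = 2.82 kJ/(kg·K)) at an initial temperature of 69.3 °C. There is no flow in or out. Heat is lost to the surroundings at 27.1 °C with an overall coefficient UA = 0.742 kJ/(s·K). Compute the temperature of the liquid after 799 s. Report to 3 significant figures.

32.7 °C

M c_p dT/dt = −UA(T − T_amb).
dT/dt = (T_ss − T)/τ with T_ss = T_amb = 27.100 °C, τ = M c_p/UA = 104·2.82/0.742 = 395.26 s.
This is linear first-order; T(t) = T_ss + (T₀ − T_ss) e^(−t/τ).
T(799) = 27.100 + (42.200)·0.13246 = 32.690 °C.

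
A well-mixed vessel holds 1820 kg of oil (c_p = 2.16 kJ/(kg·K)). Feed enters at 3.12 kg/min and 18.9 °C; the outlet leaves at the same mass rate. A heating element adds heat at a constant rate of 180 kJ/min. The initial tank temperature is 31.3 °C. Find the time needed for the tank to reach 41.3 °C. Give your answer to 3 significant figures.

700 min

M c_p dT/dt = ṁ c_p (T_in − T) + Q̇.
τ = M/ṁ = 583.33 min; T_ss = T_in + Q̇/(ṁ c_p) = 45.609 °C.
T(t) = T_ss + (T₀ − T_ss) e^(−t/τ). Set T = 41.3:
e^(−t/τ) = (41.3 − 45.609)/(31.3 − 45.609) = 0.30116
t = −583.33 · ln(0.30116) = 700.07 min.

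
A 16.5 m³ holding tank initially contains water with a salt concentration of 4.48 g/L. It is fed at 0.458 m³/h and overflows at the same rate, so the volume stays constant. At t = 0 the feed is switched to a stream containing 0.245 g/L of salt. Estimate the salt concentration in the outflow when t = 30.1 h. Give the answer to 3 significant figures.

Transient balance on the dissolved component: V dC/dt = Q(C_in − C).
Rewrite as dC/dt + C/τ = C_in/τ, τ = V/Q = 36.026 h.
Integrating: C(t) = C_in + (C₀ − C_in) e^(−t/τ).
C(30.1) = 0.245 + (4.48 − 0.245)·e^(−30.1/36.026) = 0.245 + (4.2350)·0.43366 = 2.0815 g/L.

2.08 g/L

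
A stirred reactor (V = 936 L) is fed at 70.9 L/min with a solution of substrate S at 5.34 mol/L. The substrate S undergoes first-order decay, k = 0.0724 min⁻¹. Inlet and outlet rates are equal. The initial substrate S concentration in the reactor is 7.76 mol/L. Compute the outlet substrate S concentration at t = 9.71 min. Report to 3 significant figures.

V dC/dt = Q(C_in − C) − k V C.
dC/dt = (Q/V) C_in − (Q/V + k) C; effective rate a = Q/V + k = 0.075748 + 0.0724 = 0.14815 min⁻¹.
C_ss = Q C_in/(Q + kV) = 2.7303 mol/L; C(t) = C_ss + (C₀ − C_ss) e^(−a t).
C(9.71) = 2.7303 + (5.0297)·e^(−0.14815·9.71) = 2.7303 + (5.0297)·0.23728 = 3.9238 mol/L.

3.92 mol/L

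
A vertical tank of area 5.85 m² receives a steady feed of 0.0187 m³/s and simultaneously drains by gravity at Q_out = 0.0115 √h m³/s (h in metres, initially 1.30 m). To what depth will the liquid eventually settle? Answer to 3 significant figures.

Mass balance (ρ constant): A dh/dt = Q_in − 0.0115 √h. At steady state dh/dt = 0:
Q_in = 0.0115 √h_ss ⇒ √h_ss = 0.0187/0.0115 = 1.6261.
h_ss = 1.6261² = 2.6442 m. (Since h₀ = 1.30 m < h_ss, the level will rise toward this value.)

2.64 m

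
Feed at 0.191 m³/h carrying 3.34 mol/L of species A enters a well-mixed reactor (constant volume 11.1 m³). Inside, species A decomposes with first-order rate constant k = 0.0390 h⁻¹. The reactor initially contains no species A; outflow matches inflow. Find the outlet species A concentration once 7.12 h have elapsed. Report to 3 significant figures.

0.337 mol/L

Species balance: V dC/dt = Q C_in − Q C − k V C.
dC/dt = (Q/V) C_in − (Q/V + k) C; effective rate a = Q/V + k = 0.017207 + 0.0390 = 0.056207 h⁻¹.
C_ss = Q C_in/(Q + kV) = 1.0225 mol/L; C(t) = C_ss + (C₀ − C_ss) e^(−a t).
C(7.12) = 1.0225 + (-1.0225)·e^(−0.056207·7.12) = 1.0225 + (-1.0225)·0.67019 = 0.33723 mol/L.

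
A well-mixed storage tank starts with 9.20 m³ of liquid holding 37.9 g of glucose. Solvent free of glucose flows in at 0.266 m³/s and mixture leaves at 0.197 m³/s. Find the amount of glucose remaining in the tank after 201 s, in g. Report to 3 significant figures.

2.75 g

Total volume: dV/dt = Q_in − Q_out = 0.069000 m³/s, so V(t) = 9.20 + 0.069000 t and V(201) = 23.069 m³.
Species balance (pure solvent in): dm/dt = −Q_out · m/V(t).
dm/m = −Q_out dt/(V₀ + 0.069000 t); integrating gives ln(m/m₀) = −(Q_out/(Q_in−Q_out)) ln(V/V₀).
m = m₀ (V₀/V)^(Q_out/(Q_in−Q_out)) = 37.9 × (9.20/23.069)^(2.8551) = 2.7465 g.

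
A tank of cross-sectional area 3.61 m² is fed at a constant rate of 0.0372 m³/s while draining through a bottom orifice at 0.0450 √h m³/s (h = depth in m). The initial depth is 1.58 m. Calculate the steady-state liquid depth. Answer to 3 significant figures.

Unsteady balance on liquid volume: A dh/dt = Q_in − 0.0450 √h. At steady state dh/dt = 0:
Q_in = 0.0450 √h_ss ⇒ √h_ss = 0.0372/0.0450 = 0.82667.
h_ss = 0.82667² = 0.68338 m. (Since h₀ = 1.58 m > h_ss, the level will fall toward this value.)

0.683 m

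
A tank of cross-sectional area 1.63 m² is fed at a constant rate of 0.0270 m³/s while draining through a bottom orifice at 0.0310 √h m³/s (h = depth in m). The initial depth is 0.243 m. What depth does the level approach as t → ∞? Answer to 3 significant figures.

Level balance: A dh/dt = 0.0270 − 0.0310 √h. Setting dh/dt = 0:
Q_in = 0.0310 √h_ss ⇒ √h_ss = 0.0270/0.0310 = 0.87097.
h_ss = 0.87097² = 0.75858 m. (Since h₀ = 0.243 m < h_ss, the level will rise toward this value.)

0.759 m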